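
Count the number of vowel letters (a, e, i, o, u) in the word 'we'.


Scanning each character of 'we':
  Position 1: 'w' -> consonant (running count: 0)
  Position 2: 'e' -> vowel (running count: 1)
Total vowels: 1

1


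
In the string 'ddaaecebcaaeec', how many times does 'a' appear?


Scanning 'ddaaecebcaaeec' for 'a':
  Position 2: 'a' -> MATCH (count: 1)
  Position 3: 'a' -> MATCH (count: 2)
  Position 9: 'a' -> MATCH (count: 3)
  Position 10: 'a' -> MATCH (count: 4)
Total occurrences of 'a': 4

4


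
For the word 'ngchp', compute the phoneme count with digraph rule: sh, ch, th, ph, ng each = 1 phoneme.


Parsing 'ngchp' greedily, digraphs first:
  'ng' -> digraph (1 consonant phoneme) (phonemes so far: 1)
  'ch' -> digraph (1 consonant phoneme) (phonemes so far: 2)
  'p' -> consonant phoneme (phonemes so far: 3)
Total phonemes: 3

3


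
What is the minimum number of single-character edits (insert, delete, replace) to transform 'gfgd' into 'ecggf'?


Building DP table for s1='gfgd' (len 4) and s2='ecggf' (len 5):
       e  c  g  g  f
    0  1  2  3  4  5
  g 1  1  2  2  3  4
  f 2  2  2  3  3  3
  g 3  3  3  2  3  4
  d 4  4  4  3  3  4
Edit distance = dp[4][5] = 4

4


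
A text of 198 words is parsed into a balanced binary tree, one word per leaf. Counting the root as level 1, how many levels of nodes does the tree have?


In a balanced binary tree with n leaves the deepest leaf is ceil(log2(n)) edges below the root,
so counting node levels inclusive of root and leaves gives ceil(log2(n)) + 1 levels.
log2(198) = 7.6294
ceil(7.6294) = 8
levels = 8 + 1 = 9

9


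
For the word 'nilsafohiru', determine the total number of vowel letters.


Scanning each character of 'nilsafohiru':
  Position 1: 'n' -> consonant (running count: 0)
  Position 2: 'i' -> vowel (running count: 1)
  Position 3: 'l' -> consonant (running count: 1)
  Position 4: 's' -> consonant (running count: 1)
  Position 5: 'a' -> vowel (running count: 2)
  Position 6: 'f' -> consonant (running count: 2)
  Position 7: 'o' -> vowel (running count: 3)
  Position 8: 'h' -> consonant (running count: 3)
  Position 9: 'i' -> vowel (running count: 4)
  Position 10: 'r' -> consonant (running count: 4)
  Position 11: 'u' -> vowel (running count: 5)
Total vowels: 5

5


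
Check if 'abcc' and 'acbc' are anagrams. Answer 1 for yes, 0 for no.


Sort characters of 'abcc': 'abcc'
Sort characters of 'acbc': 'abcc'
Sorted forms match -> they ARE anagrams
Result: 1

1


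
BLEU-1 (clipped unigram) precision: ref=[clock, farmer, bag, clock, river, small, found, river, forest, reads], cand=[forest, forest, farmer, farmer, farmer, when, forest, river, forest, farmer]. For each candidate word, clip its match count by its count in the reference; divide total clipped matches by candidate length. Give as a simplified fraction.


Reference word counts: {'bag': 1, 'clock': 2, 'farmer': 1, 'forest': 1, 'found': 1, 'reads': 1, 'river': 2, 'small': 1}
Checking each candidate word (with clipping):
  'forest' -> in reference (ref count 1, used 1/1) -> match (matches: 1)
  'forest' -> ref count 1 already used up (1/1) -> clipped, no match (matches: 1)
  'farmer' -> in reference (ref count 1, used 1/1) -> match (matches: 2)
  'farmer' -> ref count 1 already used up (1/1) -> clipped, no match (matches: 2)
  'farmer' -> ref count 1 already used up (1/1) -> clipped, no match (matches: 2)
  'when' -> not in reference -> no match (matches: 2)
  'forest' -> ref count 1 already used up (1/1) -> clipped, no match (matches: 2)
  'river' -> in reference (ref count 2, used 1/2) -> match (matches: 3)
  'forest' -> ref count 1 already used up (1/1) -> clipped, no match (matches: 3)
  'farmer' -> ref count 1 already used up (1/1) -> clipped, no match (matches: 3)
Clipped matches: 3, Candidate length: 10
Precision = 3/10

3/10


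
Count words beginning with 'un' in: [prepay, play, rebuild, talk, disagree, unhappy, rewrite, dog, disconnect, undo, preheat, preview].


Checking each word for prefix 'un':
  'prepay' -> no (count: 0)
  'play' -> no (count: 0)
  'rebuild' -> no (count: 0)
  'talk' -> no (count: 0)
  'disagree' -> no (count: 0)
  'unhappy' -> YES, starts with 'un' (count: 1)
  'rewrite' -> no (count: 1)
  'dog' -> no (count: 1)
  'disconnect' -> no (count: 1)
  'undo' -> YES, starts with 'un' (count: 2)
  'preheat' -> no (count: 2)
  'preview' -> no (count: 2)
Total with prefix 'un': 2

2


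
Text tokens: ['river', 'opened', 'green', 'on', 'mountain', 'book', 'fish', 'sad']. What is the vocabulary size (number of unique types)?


Listing all tokens and tracking unique types:
  Token 1: 'river' -> NEW (unique so far: 1)
  Token 2: 'opened' -> NEW (unique so far: 2)
  Token 3: 'green' -> NEW (unique so far: 3)
  Token 4: 'on' -> NEW (unique so far: 4)
  Token 5: 'mountain' -> NEW (unique so far: 5)
  Token 6: 'book' -> NEW (unique so far: 6)
  Token 7: 'fish' -> NEW (unique so far: 7)
  Token 8: 'sad' -> NEW (unique so far: 8)
Unique types: ('book', 'fish', 'green', 'mountain', 'on', 'opened', 'river', 'sad')
Vocabulary size: 8

8


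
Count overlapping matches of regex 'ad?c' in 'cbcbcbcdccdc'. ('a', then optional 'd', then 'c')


Pattern: ad?c means 'a', then optional 'd', then 'c'.
Scanning 'cbcbcbcdccdc' position-by-position:
  Pos 0: window 'cbc' -> no
  Pos 1: window 'bcb' -> no
  Pos 2: window 'cbc' -> no
  Pos 3: window 'bcb' -> no
  Pos 4: window 'cbc' -> no
  Pos 5: window 'bcd' -> no
  Pos 6: window 'cdc' -> no
  Pos 7: window 'dcc' -> no
  Pos 8: window 'ccd' -> no
  Pos 9: window 'cdc' -> no
  Pos 10: window 'dc' -> no
  Pos 11: window 'c' -> no
Total matches: 0

0


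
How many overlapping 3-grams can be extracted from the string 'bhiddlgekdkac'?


String 'bhiddlgekdkac' has length L = 13.
Number of overlapping n-grams = L - n + 1
Substituting: 13 - 3 + 1 = 11

11


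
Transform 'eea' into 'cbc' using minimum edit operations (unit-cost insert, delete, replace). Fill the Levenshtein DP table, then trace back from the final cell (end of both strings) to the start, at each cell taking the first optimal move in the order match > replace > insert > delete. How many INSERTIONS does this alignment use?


Edit distance = 3. Backtracking from cell (3, 3) with preference match > replace > insert > delete,
then listing the resulting alignment 'eea' -> 'cbc' left to right:
  Step 1: replace e->c
  Step 2: replace e->b
  Step 3: replace a->c
Total insertions: 0

0


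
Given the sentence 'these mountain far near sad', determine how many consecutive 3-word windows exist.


Word trigrams from [5] words:
  Trigram 1: (these mountain far)
  Trigram 2: (mountain far near)
  Trigram 3: (far near sad)
Total word trigrams: 5 - 2 = 3

3


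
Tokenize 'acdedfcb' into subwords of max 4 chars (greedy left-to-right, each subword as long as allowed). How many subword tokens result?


'acdedfcb' has 8 characters.
Chunking with max size 4:
  Chunk 1: 'acde' (positions 0-3)
  Chunk 2: 'dfcb' (positions 4-7)
Total chunks: ceil(8 / 4) = 2

2


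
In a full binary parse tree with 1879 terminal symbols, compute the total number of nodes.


Leaf nodes (terminals): 1879
Internal nodes = n - 1 = 1879 - 1 = 1878
Total = leaves + internal = 1879 + 1878 = 3757

3757


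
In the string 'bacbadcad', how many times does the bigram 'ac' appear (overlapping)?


Scanning 'bacbadcad' for bigram 'ac':
  Position 0: 'ba' -> no
  Position 1: 'ac' -> MATCH
  Position 2: 'cb' -> no
  Position 3: 'ba' -> no
  Position 4: 'ad' -> no
  Position 5: 'dc' -> no
  Position 6: 'ca' -> no
  Position 7: 'ad' -> no
Total matches: 1

1


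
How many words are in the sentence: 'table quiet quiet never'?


Counting words by splitting on spaces:
  Word 1: 'table'
  Word 2: 'quiet'
  Word 3: 'quiet'
  Word 4: 'never'
Total words: 4

4


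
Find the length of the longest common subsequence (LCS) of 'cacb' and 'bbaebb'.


DP table for LCS of 'cacb' and 'bbaebb':
       b  b  a  e  b  b
    0  0  0  0  0  0  0
  c 0  0  0  0  0  0  0
  a 0  0  0  1  1  1  1
  c 0  0  0  1  1  1  1
  b 0  1  1  1  1  2  2
LCS: 'ab'
LCS length = 2

2


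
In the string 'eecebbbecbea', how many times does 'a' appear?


Scanning 'eecebbbecbea' for 'a':
  Position 11: 'a' -> MATCH (count: 1)
Total occurrences of 'a': 1

1


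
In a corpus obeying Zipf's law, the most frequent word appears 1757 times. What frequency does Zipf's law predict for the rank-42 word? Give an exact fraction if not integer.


Zipf's law: freq(rank) = f1 / rank
f1 = 1757, rank = 42
freq = 1757 / 42
GCD(1757, 42) = 7
Simplified: 251/6

251/6


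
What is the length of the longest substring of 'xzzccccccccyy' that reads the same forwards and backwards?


Scanning 'xzzccccccccyy' for palindromic substrings.
Substring at positions 3-10: 'cccccccc'.
Check: reverse('cccccccc') = 'cccccccc' -> palindrome confirmed.
Neighbouring characters ('z' / 'y') break symmetry, so it cannot extend further.
No longer palindromic substring exists; longest length = 8

8


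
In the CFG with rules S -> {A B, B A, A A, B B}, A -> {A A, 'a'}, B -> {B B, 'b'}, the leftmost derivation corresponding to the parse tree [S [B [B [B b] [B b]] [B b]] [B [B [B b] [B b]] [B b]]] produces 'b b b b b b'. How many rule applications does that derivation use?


Every bracketed nonterminal node [X ...] in the tree is produced by exactly one rule application.
Reading the tree off as a leftmost derivation:
  Step 1: S  =>  B B   (applied S -> B B)
  Step 2: B B  =>  B B B   (applied B -> B B)
  Step 3: B B B  =>  B B B B   (applied B -> B B)
  Step 4: B B B B  =>  b B B B   (applied B -> b)
  Step 5: b B B B  =>  b b B B   (applied B -> b)
  Step 6: b b B B  =>  b b b B   (applied B -> b)
  Step 7: b b b B  =>  b b b B B   (applied B -> B B)
  Step 8: b b b B B  =>  b b b B B B   (applied B -> B B)
  Step 9: b b b B B B  =>  b b b b B B   (applied B -> b)
  Step 10: b b b b B B  =>  b b b b b B   (applied B -> b)
  Step 11: b b b b b B  =>  b b b b b b   (applied B -> b)
Final yield: b b b b b b
Total rewrite steps: 11

11


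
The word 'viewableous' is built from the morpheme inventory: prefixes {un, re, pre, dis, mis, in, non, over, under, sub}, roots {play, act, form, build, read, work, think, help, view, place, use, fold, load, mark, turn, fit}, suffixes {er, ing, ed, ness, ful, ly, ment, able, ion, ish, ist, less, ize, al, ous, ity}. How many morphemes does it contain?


Segmenting 'viewableous' against the inventory:
  'view' -> root (morpheme 1)
  'able' -> suffix (morpheme 2)
  'ous' -> suffix (morpheme 3)
Total morphemes: 3

3


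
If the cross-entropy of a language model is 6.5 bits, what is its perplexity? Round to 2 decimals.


Perplexity formula: PP = 2^H
H = 6.5
PP = 2^6.5
Decompose: 2^6.5 = 2^6 * 2^0.5 = 2^6 * sqrt(2)
2^6 = 64, sqrt(2) ~ 1.4142136
PP ~ 64 * 1.4142136 = 90.5096704
Rounded to 2 decimals: 90.51

90.51


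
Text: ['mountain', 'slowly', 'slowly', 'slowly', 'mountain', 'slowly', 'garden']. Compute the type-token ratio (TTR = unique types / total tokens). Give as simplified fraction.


Tokens: 7
Unique types: ('garden', 'mountain', 'slowly') = 3
TTR = 3/7
Already in lowest terms.

3/7


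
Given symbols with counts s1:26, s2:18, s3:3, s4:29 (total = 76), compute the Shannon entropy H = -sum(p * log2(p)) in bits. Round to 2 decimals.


Computing entropy H = -sum(p_i * log2(p_i)):
  s1: p = 26/76 = 0.3421, -p*log2(p) = 0.5294
  s2: p = 18/76 = 0.2368, -p*log2(p) = 0.4922
  s3: p = 3/76 = 0.0395, -p*log2(p) = 0.1841
  s4: p = 29/76 = 0.3816, -p*log2(p) = 0.5304
H = sum of terms = 1.7361
Rounded to 2 decimals: 1.74

1.74


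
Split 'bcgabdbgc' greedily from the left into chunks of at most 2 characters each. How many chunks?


'bcgabdbgc' has 9 characters.
Chunking with max size 2:
  Chunk 1: 'bc' (positions 0-1)
  Chunk 2: 'ga' (positions 2-3)
  Chunk 3: 'bd' (positions 4-5)
  Chunk 4: 'bg' (positions 6-7)
  Chunk 5: 'c' (positions 8-8)
Total chunks: ceil(9 / 2) = 5

5


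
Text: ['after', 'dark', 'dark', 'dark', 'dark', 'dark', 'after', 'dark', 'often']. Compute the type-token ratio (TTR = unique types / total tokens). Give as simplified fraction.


Tokens: 9
Unique types: ('after', 'dark', 'often') = 3
TTR = 3/9
Simplify: divide both by 3 -> 1/3
TTR = 1/3

1/3


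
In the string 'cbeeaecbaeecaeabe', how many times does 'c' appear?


Scanning 'cbeeaecbaeecaeabe' for 'c':
  Position 0: 'c' -> MATCH (count: 1)
  Position 6: 'c' -> MATCH (count: 2)
  Position 11: 'c' -> MATCH (count: 3)
Total occurrences of 'c': 3

3


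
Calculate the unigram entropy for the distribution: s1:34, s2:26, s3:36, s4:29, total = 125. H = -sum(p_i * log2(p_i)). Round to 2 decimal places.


Computing entropy H = -sum(p_i * log2(p_i)):
  s1: p = 34/125 = 0.2720, -p*log2(p) = 0.5109
  s2: p = 26/125 = 0.2080, -p*log2(p) = 0.4712
  s3: p = 36/125 = 0.2880, -p*log2(p) = 0.5172
  s4: p = 29/125 = 0.2320, -p*log2(p) = 0.4890
H = sum of terms = 1.9883
Rounded to 2 decimals: 1.99

1.99


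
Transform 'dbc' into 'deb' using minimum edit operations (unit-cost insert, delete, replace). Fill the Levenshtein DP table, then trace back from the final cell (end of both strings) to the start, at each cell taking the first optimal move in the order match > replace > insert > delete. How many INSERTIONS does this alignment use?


Edit distance = 2. Backtracking from cell (3, 3) with preference match > replace > insert > delete,
then listing the resulting alignment 'dbc' -> 'deb' left to right:
  Step 1: keep 'd'
  Step 2: replace b->e
  Step 3: replace c->b
Total insertions: 0

0


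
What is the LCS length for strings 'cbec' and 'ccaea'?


DP table for LCS of 'cbec' and 'ccaea':
       c  c  a  e  a
    0  0  0  0  0  0
  c 0  1  1  1  1  1
  b 0  1  1  1  1  1
  e 0  1  1  1  2  2
  c 0  1  2  2  2  2
LCS: 'ce'
LCS length = 2

2


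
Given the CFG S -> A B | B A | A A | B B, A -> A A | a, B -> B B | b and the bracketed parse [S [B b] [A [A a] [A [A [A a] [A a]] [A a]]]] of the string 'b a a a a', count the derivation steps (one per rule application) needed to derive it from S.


Every bracketed nonterminal node [X ...] in the tree is produced by exactly one rule application.
Reading the tree off as a leftmost derivation:
  Step 1: S  =>  B A   (applied S -> B A)
  Step 2: B A  =>  b A   (applied B -> b)
  Step 3: b A  =>  b A A   (applied A -> A A)
  Step 4: b A A  =>  b a A   (applied A -> a)
  Step 5: b a A  =>  b a A A   (applied A -> A A)
  Step 6: b a A A  =>  b a A A A   (applied A -> A A)
  Step 7: b a A A A  =>  b a a A A   (applied A -> a)
  Step 8: b a a A A  =>  b a a a A   (applied A -> a)
  Step 9: b a a a A  =>  b a a a a   (applied A -> a)
Final yield: b a a a a
Total rewrite steps: 9

9


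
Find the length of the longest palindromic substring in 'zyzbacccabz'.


Scanning 'zyzbacccabz' for palindromic substrings.
Substring at positions 2-10: 'zbacccabz'.
Check: reverse('zbacccabz') = 'zbacccabz' -> palindrome confirmed.
Neighbouring characters ('y' / '-') break symmetry, so it cannot extend further.
No longer palindromic substring exists; longest length = 9

9


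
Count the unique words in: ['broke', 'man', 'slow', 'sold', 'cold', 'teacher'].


Listing all tokens and tracking unique types:
  Token 1: 'broke' -> NEW (unique so far: 1)
  Token 2: 'man' -> NEW (unique so far: 2)
  Token 3: 'slow' -> NEW (unique so far: 3)
  Token 4: 'sold' -> NEW (unique so far: 4)
  Token 5: 'cold' -> NEW (unique so far: 5)
  Token 6: 'teacher' -> NEW (unique so far: 6)
Unique types: ('broke', 'cold', 'man', 'slow', 'sold', 'teacher')
Vocabulary size: 6

6


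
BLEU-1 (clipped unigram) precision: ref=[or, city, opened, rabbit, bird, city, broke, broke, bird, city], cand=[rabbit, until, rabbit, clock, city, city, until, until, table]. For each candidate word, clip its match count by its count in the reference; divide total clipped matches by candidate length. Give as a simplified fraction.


Reference word counts: {'bird': 2, 'broke': 2, 'city': 3, 'opened': 1, 'or': 1, 'rabbit': 1}
Checking each candidate word (with clipping):
  'rabbit' -> in reference (ref count 1, used 1/1) -> match (matches: 1)
  'until' -> not in reference -> no match (matches: 1)
  'rabbit' -> ref count 1 already used up (1/1) -> clipped, no match (matches: 1)
  'clock' -> not in reference -> no match (matches: 1)
  'city' -> in reference (ref count 3, used 1/3) -> match (matches: 2)
  'city' -> in reference (ref count 3, used 2/3) -> match (matches: 3)
  'until' -> not in reference -> no match (matches: 3)
  'until' -> not in reference -> no match (matches: 3)
  'table' -> not in reference -> no match (matches: 3)
Clipped matches: 3, Candidate length: 9
Precision = 3/9 = 1/3

1/3


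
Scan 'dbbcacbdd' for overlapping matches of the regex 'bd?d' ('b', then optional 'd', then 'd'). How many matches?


Pattern: bd?d means 'b', then optional 'd', then 'd'.
Scanning 'dbbcacbdd' position-by-position:
  Pos 0: window 'dbb' -> no
  Pos 1: window 'bbc' -> no
  Pos 2: window 'bca' -> no
  Pos 3: window 'cac' -> no
  Pos 4: window 'acb' -> no
  Pos 5: window 'cbd' -> no
  Pos 6: window 'bdd' -> MATCH
  Pos 7: window 'dd' -> no
  Pos 8: window 'd' -> no
Total matches: 1

1


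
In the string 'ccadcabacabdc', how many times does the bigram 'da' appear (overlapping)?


Scanning 'ccadcabacabdc' for bigram 'da':
  Position 0: 'cc' -> no
  Position 1: 'ca' -> no
  Position 2: 'ad' -> no
  Position 3: 'dc' -> no
  Position 4: 'ca' -> no
  Position 5: 'ab' -> no
  Position 6: 'ba' -> no
  Position 7: 'ac' -> no
  Position 8: 'ca' -> no
  Position 9: 'ab' -> no
  Position 10: 'bd' -> no
  Position 11: 'dc' -> no
Total matches: 0

0


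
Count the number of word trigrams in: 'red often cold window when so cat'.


Word trigrams from [7] words:
  Trigram 1: (red often cold)
  Trigram 2: (often cold window)
  Trigram 3: (cold window when)
  Trigram 4: (window when so)
  Trigram 5: (when so cat)
Total word trigrams: 7 - 2 = 5

5


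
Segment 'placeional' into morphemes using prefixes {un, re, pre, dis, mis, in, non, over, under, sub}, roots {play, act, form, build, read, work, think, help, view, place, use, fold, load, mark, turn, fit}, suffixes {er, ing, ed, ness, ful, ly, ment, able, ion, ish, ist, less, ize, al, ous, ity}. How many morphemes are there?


Segmenting 'placeional' against the inventory:
  'place' -> root (morpheme 1)
  'ion' -> suffix (morpheme 2)
  'al' -> suffix (morpheme 3)
Total morphemes: 3

3


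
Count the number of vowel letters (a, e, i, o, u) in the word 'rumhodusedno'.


Scanning each character of 'rumhodusedno':
  Position 1: 'r' -> consonant (running count: 0)
  Position 2: 'u' -> vowel (running count: 1)
  Position 3: 'm' -> consonant (running count: 1)
  Position 4: 'h' -> consonant (running count: 1)
  Position 5: 'o' -> vowel (running count: 2)
  Position 6: 'd' -> consonant (running count: 2)
  Position 7: 'u' -> vowel (running count: 3)
  Position 8: 's' -> consonant (running count: 3)
  Position 9: 'e' -> vowel (running count: 4)
  Position 10: 'd' -> consonant (running count: 4)
  Position 11: 'n' -> consonant (running count: 4)
  Position 12: 'o' -> vowel (running count: 5)
Total vowels: 5

5


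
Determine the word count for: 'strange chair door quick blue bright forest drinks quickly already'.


Counting words by splitting on spaces:
  Word 1: 'strange'
  Word 2: 'chair'
  Word 3: 'door'
  Word 4: 'quick'
  Word 5: 'blue'
  Word 6: 'bright'
  Word 7: 'forest'
  Word 8: 'drinks'
  Word 9: 'quickly'
  Word 10: 'already'
Total words: 10

10


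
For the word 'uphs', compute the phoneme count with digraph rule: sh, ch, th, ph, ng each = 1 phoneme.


Parsing 'uphs' greedily, digraphs first:
  'u' -> vowel phoneme (phonemes so far: 1)
  'ph' -> digraph (1 consonant phoneme) (phonemes so far: 2)
  's' -> consonant phoneme (phonemes so far: 3)
Total phonemes: 3

3


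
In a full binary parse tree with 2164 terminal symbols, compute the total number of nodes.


Leaf nodes (terminals): 2164
Internal nodes = n - 1 = 2164 - 1 = 2163
Total = leaves + internal = 2164 + 2163 = 4327

4327


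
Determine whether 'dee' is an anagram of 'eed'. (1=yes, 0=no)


Sort characters of 'dee': 'dee'
Sort characters of 'eed': 'dee'
Sorted forms match -> they ARE anagrams
Result: 1

1


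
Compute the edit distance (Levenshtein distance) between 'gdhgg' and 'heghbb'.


Building DP table for s1='gdhgg' (len 5) and s2='heghbb' (len 6):
       h  e  g  h  b  b
    0  1  2  3  4  5  6
  g 1  1  2  2  3  4  5
  d 2  2  2  3  3  4  5
  h 3  2  3  3  3  4  5
  g 4  3  3  3  4  4  5
  g 5  4  4  3  4  5  5
Edit distance = dp[5][6] = 5

5


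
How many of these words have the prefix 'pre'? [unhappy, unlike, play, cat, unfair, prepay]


Checking each word for prefix 'pre':
  'unhappy' -> no (count: 0)
  'unlike' -> no (count: 0)
  'play' -> no (count: 0)
  'cat' -> no (count: 0)
  'unfair' -> no (count: 0)
  'prepay' -> YES, starts with 'pre' (count: 1)
Total with prefix 'pre': 1

1


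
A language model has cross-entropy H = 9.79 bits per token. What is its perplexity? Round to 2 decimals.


Perplexity formula: PP = 2^H
H = 9.79
PP = 2^9.79
Decompose: 2^9.79 = 2^9 * 2^0.79
2^9 = 512, 2^0.79 ~ 1.7290745
PP ~ 512 * 1.7290745 = 885.2861440
Rounded to 2 decimals: 885.29

885.29


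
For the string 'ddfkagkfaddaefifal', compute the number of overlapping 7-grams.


String 'ddfkagkfaddaefifal' has length L = 18.
Number of overlapping n-grams = L - n + 1
Substituting: 18 - 7 + 1 = 12

12


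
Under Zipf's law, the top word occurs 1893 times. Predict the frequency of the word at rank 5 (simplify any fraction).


Zipf's law: freq(rank) = f1 / rank
f1 = 1893, rank = 5
freq = 1893 / 5
GCD(1893, 5) = 1
Simplified: 1893/5

1893/5


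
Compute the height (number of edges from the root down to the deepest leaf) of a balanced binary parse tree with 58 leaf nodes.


In a balanced binary tree with n leaves the deepest leaf is ceil(log2(n)) edges below the root.
log2(58) = 5.8580
ceil(5.8580) = 6
height (edges) = 6

6


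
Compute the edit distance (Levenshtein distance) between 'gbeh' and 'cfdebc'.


Building DP table for s1='gbeh' (len 4) and s2='cfdebc' (len 6):
       c  f  d  e  b  c
    0  1  2  3  4  5  6
  g 1  1  2  3  4  5  6
  b 2  2  2  3  4  4  5
  e 3  3  3  3  3  4  5
  h 4  4  4  4  4  4  5
Edit distance = dp[4][6] = 5

5


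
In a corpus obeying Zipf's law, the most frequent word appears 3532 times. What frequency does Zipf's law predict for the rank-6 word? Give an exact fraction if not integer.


Zipf's law: freq(rank) = f1 / rank
f1 = 3532, rank = 6
freq = 3532 / 6
GCD(3532, 6) = 2
Simplified: 1766/3

1766/3


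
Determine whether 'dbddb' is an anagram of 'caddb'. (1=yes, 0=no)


Sort characters of 'dbddb': 'bbddd'
Sort characters of 'caddb': 'abcdd'
Sorted forms differ -> they are NOT anagrams
Result: 0

0


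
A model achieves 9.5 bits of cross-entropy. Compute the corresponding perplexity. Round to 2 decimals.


Perplexity formula: PP = 2^H
H = 9.5
PP = 2^9.5
Decompose: 2^9.5 = 2^9 * 2^0.5 = 2^9 * sqrt(2)
2^9 = 512, sqrt(2) ~ 1.4142136
PP ~ 512 * 1.4142136 = 724.0773632
Rounded to 2 decimals: 724.08

724.08


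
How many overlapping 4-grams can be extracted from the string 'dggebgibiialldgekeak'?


String 'dggebgibiialldgekeak' has length L = 20.
Number of overlapping n-grams = L - n + 1
Substituting: 20 - 4 + 1 = 17

17


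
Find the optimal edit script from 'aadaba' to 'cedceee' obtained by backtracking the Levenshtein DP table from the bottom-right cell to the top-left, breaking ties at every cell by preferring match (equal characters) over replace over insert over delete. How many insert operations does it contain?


Edit distance = 6. Backtracking from cell (6, 7) with preference match > replace > insert > delete,
then listing the resulting alignment 'aadaba' -> 'cedceee' left to right:
  Step 1: replace a->c
  Step 2: replace a->e
  Step 3: keep 'd'
  Step 4: insert 'c' [insertion #1]
  Step 5: replace a->e
  Step 6: replace b->e
  Step 7: replace a->e
Total insertions: 1

1


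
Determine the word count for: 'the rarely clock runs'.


Counting words by splitting on spaces:
  Word 1: 'the'
  Word 2: 'rarely'
  Word 3: 'clock'
  Word 4: 'runs'
Total words: 4

4


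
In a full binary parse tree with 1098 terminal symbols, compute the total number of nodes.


Leaf nodes (terminals): 1098
Internal nodes = n - 1 = 1098 - 1 = 1097
Total = leaves + internal = 1098 + 1097 = 2195

2195


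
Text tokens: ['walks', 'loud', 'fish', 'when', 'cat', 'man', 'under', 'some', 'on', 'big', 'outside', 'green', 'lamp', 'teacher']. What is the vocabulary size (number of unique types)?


Listing all tokens and tracking unique types:
  Token 1: 'walks' -> NEW (unique so far: 1)
  Token 2: 'loud' -> NEW (unique so far: 2)
  Token 3: 'fish' -> NEW (unique so far: 3)
  Token 4: 'when' -> NEW (unique so far: 4)
  Token 5: 'cat' -> NEW (unique so far: 5)
  Token 6: 'man' -> NEW (unique so far: 6)
  Token 7: 'under' -> NEW (unique so far: 7)
  Token 8: 'some' -> NEW (unique so far: 8)
  Token 9: 'on' -> NEW (unique so far: 9)
  Token 10: 'big' -> NEW (unique so far: 10)
  Token 11: 'outside' -> NEW (unique so far: 11)
  Token 12: 'green' -> NEW (unique so far: 12)
  Token 13: 'lamp' -> NEW (unique so far: 13)
  Token 14: 'teacher' -> NEW (unique so far: 14)
Unique types: ('big', 'cat', 'fish', 'green', 'lamp', 'loud', 'man', 'on', 'outside', 'some', 'teacher', 'under', 'walks', 'when')
Vocabulary size: 14

14


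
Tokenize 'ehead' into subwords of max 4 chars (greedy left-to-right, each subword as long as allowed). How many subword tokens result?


'ehead' has 5 characters.
Chunking with max size 4:
  Chunk 1: 'ehea' (positions 0-3)
  Chunk 2: 'd' (positions 4-4)
Total chunks: ceil(5 / 4) = 2

2


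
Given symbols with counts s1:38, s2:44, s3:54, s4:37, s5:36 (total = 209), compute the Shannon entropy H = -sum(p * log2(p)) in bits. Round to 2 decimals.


Computing entropy H = -sum(p_i * log2(p_i)):
  s1: p = 38/209 = 0.1818, -p*log2(p) = 0.4472
  s2: p = 44/209 = 0.2105, -p*log2(p) = 0.4732
  s3: p = 54/209 = 0.2584, -p*log2(p) = 0.5045
  s4: p = 37/209 = 0.1770, -p*log2(p) = 0.4422
  s5: p = 36/209 = 0.1722, -p*log2(p) = 0.4371
H = sum of terms = 2.3042
Rounded to 2 decimals: 2.30

2.30


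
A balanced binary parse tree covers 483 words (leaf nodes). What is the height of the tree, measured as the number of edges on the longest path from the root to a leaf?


In a balanced binary tree with n leaves the deepest leaf is ceil(log2(n)) edges below the root.
log2(483) = 8.9159
ceil(8.9159) = 9
height (edges) = 9

9


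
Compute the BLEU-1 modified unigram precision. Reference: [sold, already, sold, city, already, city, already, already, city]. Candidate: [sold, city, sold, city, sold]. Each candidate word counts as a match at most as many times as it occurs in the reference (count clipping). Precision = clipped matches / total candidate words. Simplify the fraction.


Reference word counts: {'already': 4, 'city': 3, 'sold': 2}
Checking each candidate word (with clipping):
  'sold' -> in reference (ref count 2, used 1/2) -> match (matches: 1)
  'city' -> in reference (ref count 3, used 1/3) -> match (matches: 2)
  'sold' -> in reference (ref count 2, used 2/2) -> match (matches: 3)
  'city' -> in reference (ref count 3, used 2/3) -> match (matches: 4)
  'sold' -> ref count 2 already used up (2/2) -> clipped, no match (matches: 4)
Clipped matches: 4, Candidate length: 5
Precision = 4/5

4/5


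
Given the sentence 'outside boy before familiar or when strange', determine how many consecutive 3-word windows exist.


Word trigrams from [7] words:
  Trigram 1: (outside boy before)
  Trigram 2: (boy before familiar)
  Trigram 3: (before familiar or)
  Trigram 4: (familiar or when)
  Trigram 5: (or when strange)
Total word trigrams: 7 - 2 = 5

5


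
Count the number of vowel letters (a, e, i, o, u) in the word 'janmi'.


Scanning each character of 'janmi':
  Position 1: 'j' -> consonant (running count: 0)
  Position 2: 'a' -> vowel (running count: 1)
  Position 3: 'n' -> consonant (running count: 1)
  Position 4: 'm' -> consonant (running count: 1)
  Position 5: 'i' -> vowel (running count: 2)
Total vowels: 2

2


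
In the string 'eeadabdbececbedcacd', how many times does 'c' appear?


Scanning 'eeadabdbececbedcacd' for 'c':
  Position 9: 'c' -> MATCH (count: 1)
  Position 11: 'c' -> MATCH (count: 2)
  Position 15: 'c' -> MATCH (count: 3)
  Position 17: 'c' -> MATCH (count: 4)
Total occurrences of 'c': 4

4


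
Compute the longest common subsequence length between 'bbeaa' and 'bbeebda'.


DP table for LCS of 'bbeaa' and 'bbeebda':
       b  b  e  e  b  d  a
    0  0  0  0  0  0  0  0
  b 0  1  1  1  1  1  1  1
  b 0  1  2  2  2  2  2  2
  e 0  1  2  3  3  3  3  3
  a 0  1  2  3  3  3  3  4
  a 0  1  2  3  3  3  3  4
LCS: 'bbea'
LCS length = 4

4


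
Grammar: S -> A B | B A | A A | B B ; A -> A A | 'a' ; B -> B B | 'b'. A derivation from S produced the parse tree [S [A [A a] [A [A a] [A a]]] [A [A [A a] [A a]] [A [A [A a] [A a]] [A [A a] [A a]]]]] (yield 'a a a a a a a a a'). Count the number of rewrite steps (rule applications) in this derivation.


Every bracketed nonterminal node [X ...] in the tree is produced by exactly one rule application.
Reading the tree off as a leftmost derivation:
  Step 1: S  =>  A A   (applied S -> A A)
  Step 2: A A  =>  A A A   (applied A -> A A)
  Step 3: A A A  =>  a A A   (applied A -> a)
  Step 4: a A A  =>  a A A A   (applied A -> A A)
  Step 5: a A A A  =>  a a A A   (applied A -> a)
  Step 6: a a A A  =>  a a a A   (applied A -> a)
  Step 7: a a a A  =>  a a a A A   (applied A -> A A)
  Step 8: a a a A A  =>  a a a A A A   (applied A -> A A)
  Step 9: a a a A A A  =>  a a a a A A   (applied A -> a)
  Step 10: a a a a A A  =>  a a a a a A   (applied A -> a)
  Step 11: a a a a a A  =>  a a a a a A A   (applied A -> A A)
  Step 12: a a a a a A A  =>  a a a a a A A A   (applied A -> A A)
  Step 13: a a a a a A A A  =>  a a a a a a A A   (applied A -> a)
  Step 14: a a a a a a A A  =>  a a a a a a a A   (applied A -> a)
  Step 15: a a a a a a a A  =>  a a a a a a a A A   (applied A -> A A)
  Step 16: a a a a a a a A A  =>  a a a a a a a a A   (applied A -> a)
  Step 17: a a a a a a a a A  =>  a a a a a a a a a   (applied A -> a)
Final yield: a a a a a a a a a
Total rewrite steps: 17

17


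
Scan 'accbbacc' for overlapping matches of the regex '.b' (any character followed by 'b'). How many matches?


Pattern: .b means any character followed by 'b'.
Scanning 'accbbacc' position-by-position:
  Pos 0: window 'ac' -> no
  Pos 1: window 'cc' -> no
  Pos 2: window 'cb' -> MATCH
  Pos 3: window 'bb' -> MATCH
  Pos 4: window 'ba' -> no
  Pos 5: window 'ac' -> no
  Pos 6: window 'cc' -> no
  Pos 7: window 'c' -> no
Total matches: 2

2


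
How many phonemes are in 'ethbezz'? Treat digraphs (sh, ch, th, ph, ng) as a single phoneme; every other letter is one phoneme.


Parsing 'ethbezz' greedily, digraphs first:
  'e' -> vowel phoneme (phonemes so far: 1)
  'th' -> digraph (1 consonant phoneme) (phonemes so far: 2)
  'b' -> consonant phoneme (phonemes so far: 3)
  'e' -> vowel phoneme (phonemes so far: 4)
  'z' -> consonant phoneme (phonemes so far: 5)
  'z' -> consonant phoneme (phonemes so far: 6)
Total phonemes: 6

6


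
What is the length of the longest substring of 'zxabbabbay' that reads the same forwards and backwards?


Scanning 'zxabbabbay' for palindromic substrings.
Substring at positions 2-8: 'abbabba'.
Check: reverse('abbabba') = 'abbabba' -> palindrome confirmed.
Neighbouring characters ('x' / 'y') break symmetry, so it cannot extend further.
No longer palindromic substring exists; longest length = 7

7


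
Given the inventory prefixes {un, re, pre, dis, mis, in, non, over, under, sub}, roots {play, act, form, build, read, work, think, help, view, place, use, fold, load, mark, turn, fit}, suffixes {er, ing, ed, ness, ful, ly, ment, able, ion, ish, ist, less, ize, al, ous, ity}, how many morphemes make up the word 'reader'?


Segmenting 'reader' against the inventory:
  'read' -> root (morpheme 1)
  'er' -> suffix (morpheme 2)
Total morphemes: 2

2


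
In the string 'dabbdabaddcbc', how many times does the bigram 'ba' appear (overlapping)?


Scanning 'dabbdabaddcbc' for bigram 'ba':
  Position 0: 'da' -> no
  Position 1: 'ab' -> no
  Position 2: 'bb' -> no
  Position 3: 'bd' -> no
  Position 4: 'da' -> no
  Position 5: 'ab' -> no
  Position 6: 'ba' -> MATCH
  Position 7: 'ad' -> no
  Position 8: 'dd' -> no
  Position 9: 'dc' -> no
  Position 10: 'cb' -> no
  Position 11: 'bc' -> no
Total matches: 1

1


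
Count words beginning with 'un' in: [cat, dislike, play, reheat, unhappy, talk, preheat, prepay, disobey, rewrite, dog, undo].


Checking each word for prefix 'un':
  'cat' -> no (count: 0)
  'dislike' -> no (count: 0)
  'play' -> no (count: 0)
  'reheat' -> no (count: 0)
  'unhappy' -> YES, starts with 'un' (count: 1)
  'talk' -> no (count: 1)
  'preheat' -> no (count: 1)
  'prepay' -> no (count: 1)
  'disobey' -> no (count: 1)
  'rewrite' -> no (count: 1)
  'dog' -> no (count: 1)
  'undo' -> YES, starts with 'un' (count: 2)
Total with prefix 'un': 2

2


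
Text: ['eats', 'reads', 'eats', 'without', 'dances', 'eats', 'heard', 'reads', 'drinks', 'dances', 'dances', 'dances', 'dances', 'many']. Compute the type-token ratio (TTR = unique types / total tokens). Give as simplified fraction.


Tokens: 14
Unique types: ('dances', 'drinks', 'eats', 'heard', 'many', 'reads', 'without') = 7
TTR = 7/14
Simplify: divide both by 7 -> 1/2
TTR = 1/2

1/2


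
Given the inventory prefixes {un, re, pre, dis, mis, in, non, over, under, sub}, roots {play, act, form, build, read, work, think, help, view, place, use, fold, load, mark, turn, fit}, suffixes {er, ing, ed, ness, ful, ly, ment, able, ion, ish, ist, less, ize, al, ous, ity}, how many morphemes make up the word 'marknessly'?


Segmenting 'marknessly' against the inventory:
  'mark' -> root (morpheme 1)
  'ness' -> suffix (morpheme 2)
  'ly' -> suffix (morpheme 3)
Total morphemes: 3

3


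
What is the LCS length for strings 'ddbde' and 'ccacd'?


DP table for LCS of 'ddbde' and 'ccacd':
       c  c  a  c  d
    0  0  0  0  0  0
  d 0  0  0  0  0  1
  d 0  0  0  0  0  1
  b 0  0  0  0  0  1
  d 0  0  0  0  0  1
  e 0  0  0  0  0  1
LCS: 'd'
LCS length = 1

1


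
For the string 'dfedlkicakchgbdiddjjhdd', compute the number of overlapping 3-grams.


String 'dfedlkicakchgbdiddjjhdd' has length L = 23.
Number of overlapping n-grams = L - n + 1
Substituting: 23 - 3 + 1 = 21

21


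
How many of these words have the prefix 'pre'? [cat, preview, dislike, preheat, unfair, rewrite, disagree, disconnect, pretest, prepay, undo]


Checking each word for prefix 'pre':
  'cat' -> no (count: 0)
  'preview' -> YES, starts with 'pre' (count: 1)
  'dislike' -> no (count: 1)
  'preheat' -> YES, starts with 'pre' (count: 2)
  'unfair' -> no (count: 2)
  'rewrite' -> no (count: 2)
  'disagree' -> no (count: 2)
  'disconnect' -> no (count: 2)
  'pretest' -> YES, starts with 'pre' (count: 3)
  'prepay' -> YES, starts with 'pre' (count: 4)
  'undo' -> no (count: 4)
Total with prefix 'pre': 4

4


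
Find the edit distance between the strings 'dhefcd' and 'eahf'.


Building DP table for s1='dhefcd' (len 6) and s2='eahf' (len 4):
       e  a  h  f
    0  1  2  3  4
  d 1  1  2  3  4
  h 2  2  2  2  3
  e 3  2  3  3  3
  f 4  3  3  4  3
  c 5  4  4  4  4
  d 6  5  5  5  5
Edit distance = dp[6][4] = 5

5


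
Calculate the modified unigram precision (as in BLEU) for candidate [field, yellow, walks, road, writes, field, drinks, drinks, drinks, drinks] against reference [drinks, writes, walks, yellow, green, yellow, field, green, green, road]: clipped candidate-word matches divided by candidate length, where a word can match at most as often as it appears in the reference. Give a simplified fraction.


Reference word counts: {'drinks': 1, 'field': 1, 'green': 3, 'road': 1, 'walks': 1, 'writes': 1, 'yellow': 2}
Checking each candidate word (with clipping):
  'field' -> in reference (ref count 1, used 1/1) -> match (matches: 1)
  'yellow' -> in reference (ref count 2, used 1/2) -> match (matches: 2)
  'walks' -> in reference (ref count 1, used 1/1) -> match (matches: 3)
  'road' -> in reference (ref count 1, used 1/1) -> match (matches: 4)
  'writes' -> in reference (ref count 1, used 1/1) -> match (matches: 5)
  'field' -> ref count 1 already used up (1/1) -> clipped, no match (matches: 5)
  'drinks' -> in reference (ref count 1, used 1/1) -> match (matches: 6)
  'drinks' -> ref count 1 already used up (1/1) -> clipped, no match (matches: 6)
  'drinks' -> ref count 1 already used up (1/1) -> clipped, no match (matches: 6)
  'drinks' -> ref count 1 already used up (1/1) -> clipped, no match (matches: 6)
Clipped matches: 6, Candidate length: 10
Precision = 6/10 = 3/5

3/5


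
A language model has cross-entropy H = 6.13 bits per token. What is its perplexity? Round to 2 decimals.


Perplexity formula: PP = 2^H
H = 6.13
PP = 2^6.13
Decompose: 2^6.13 = 2^6 * 2^0.13
2^6 = 64, 2^0.13 ~ 1.0942937
PP ~ 64 * 1.0942937 = 70.0347968
Rounded to 2 decimals: 70.03

70.03


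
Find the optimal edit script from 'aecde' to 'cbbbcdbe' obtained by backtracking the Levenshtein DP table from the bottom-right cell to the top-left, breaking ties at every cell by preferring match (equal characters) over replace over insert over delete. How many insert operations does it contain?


Edit distance = 5. Backtracking from cell (5, 8) with preference match > replace > insert > delete,
then listing the resulting alignment 'aecde' -> 'cbbbcdbe' left to right:
  Step 1: insert 'c' [insertion #1]
  Step 2: insert 'b' [insertion #2]
  Step 3: replace a->b
  Step 4: replace e->b
  Step 5: keep 'c'
  Step 6: keep 'd'
  Step 7: insert 'b' [insertion #3]
  Step 8: keep 'e'
Total insertions: 3

3


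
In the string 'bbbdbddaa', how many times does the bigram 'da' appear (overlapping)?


Scanning 'bbbdbddaa' for bigram 'da':
  Position 0: 'bb' -> no
  Position 1: 'bb' -> no
  Position 2: 'bd' -> no
  Position 3: 'db' -> no
  Position 4: 'bd' -> no
  Position 5: 'dd' -> no
  Position 6: 'da' -> MATCH
  Position 7: 'aa' -> no
Total matches: 1

1


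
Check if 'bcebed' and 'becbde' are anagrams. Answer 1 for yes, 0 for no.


Sort characters of 'bcebed': 'bbcdee'
Sort characters of 'becbde': 'bbcdee'
Sorted forms match -> they ARE anagrams
Result: 1

1


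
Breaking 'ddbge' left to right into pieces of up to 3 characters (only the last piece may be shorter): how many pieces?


'ddbge' has 5 characters.
Chunking with max size 3:
  Chunk 1: 'ddb' (positions 0-2)
  Chunk 2: 'ge' (positions 3-4)
Total chunks: ceil(5 / 3) = 2

2


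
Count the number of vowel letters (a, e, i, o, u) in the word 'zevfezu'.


Scanning each character of 'zevfezu':
  Position 1: 'z' -> consonant (running count: 0)
  Position 2: 'e' -> vowel (running count: 1)
  Position 3: 'v' -> consonant (running count: 1)
  Position 4: 'f' -> consonant (running count: 1)
  Position 5: 'e' -> vowel (running count: 2)
  Position 6: 'z' -> consonant (running count: 2)
  Position 7: 'u' -> vowel (running count: 3)
Total vowels: 3

3


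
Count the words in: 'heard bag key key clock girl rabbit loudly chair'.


Counting words by splitting on spaces:
  Word 1: 'heard'
  Word 2: 'bag'
  Word 3: 'key'
  Word 4: 'key'
  Word 5: 'clock'
  Word 6: 'girl'
  Word 7: 'rabbit'
  Word 8: 'loudly'
  Word 9: 'chair'
Total words: 9

9


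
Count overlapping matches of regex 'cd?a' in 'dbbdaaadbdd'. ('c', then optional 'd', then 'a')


Pattern: cd?a means 'c', then optional 'd', then 'a'.
Scanning 'dbbdaaadbdd' position-by-position:
  Pos 0: window 'dbb' -> no
  Pos 1: window 'bbd' -> no
  Pos 2: window 'bda' -> no
  Pos 3: window 'daa' -> no
  Pos 4: window 'aaa' -> no
  Pos 5: window 'aad' -> no
  Pos 6: window 'adb' -> no
  Pos 7: window 'dbd' -> no
  Pos 8: window 'bdd' -> no
  Pos 9: window 'dd' -> no
  Pos 10: window 'd' -> no
Total matches: 0

0
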